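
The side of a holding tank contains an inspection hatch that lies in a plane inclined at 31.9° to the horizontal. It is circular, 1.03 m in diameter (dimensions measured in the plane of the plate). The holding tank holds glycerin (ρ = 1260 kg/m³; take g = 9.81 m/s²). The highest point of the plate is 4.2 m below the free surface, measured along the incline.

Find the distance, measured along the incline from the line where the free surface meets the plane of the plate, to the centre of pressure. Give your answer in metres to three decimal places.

y_p = 4.729 m

γ = ρg = 1260 × 9.81 / 1000 = 12.3606 kN/m³.
Let θ = 31.9° be the plate's angle to the horizontal; measure y along the incline from where the plane meets the free surface. Vertical depth h = y·sinθ with sinθ = 0.528438.
The centroid is at the centre, 0.515 m below the top of the plate, so y_c = 4.2 + 0.515 = 4.715 m and h_c = 4.715 × 0.528438 = 2.49159 m.
A = π(0.515)² = 0.833229 m².
Resultant F = γ·h_c·A = 12.3606 × 2.49159 × 0.833229 = 25.6614 kN.
I_c = πr⁴/4 = π × 0.515⁴/4 = 0.0552483 m⁴.
Centre of pressure: y_p = y_c + I_c/(y_c·A) = 4.715 + 0.0552483/(4.715 × 0.833229) = 4.715 + 0.0140628 = 4.72906 m along the plane.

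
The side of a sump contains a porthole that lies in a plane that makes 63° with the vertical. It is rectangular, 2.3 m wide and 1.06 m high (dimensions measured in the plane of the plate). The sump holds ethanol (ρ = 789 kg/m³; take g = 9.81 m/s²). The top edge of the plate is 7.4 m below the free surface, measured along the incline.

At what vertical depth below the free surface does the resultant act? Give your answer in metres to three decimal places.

γ = ρg = 789 × 9.81 / 1000 = 7.74009 kN/m³.
The plate makes 63° with the vertical, i.e. θ = 90° − 63° = 27° to the horizontal. Measuring y along the incline from the free-surface line, vertical depth h = y·sinθ with sinθ = 0.453990.
The centroid lies 1.06/2 = 0.53 m below the top edge, so y_c = 7.4 + 0.53 = 7.93 m and h_c = 7.93 × 0.453990 = 3.60014 m.
A = 2.3 × 1.06 = 2.438 m².
Resultant F = γ·h_c·A = 7.74009 × 3.60014 × 2.438 = 67.9359 kN.
I_c = b·h³/12 = 2.3 × 1.06³/12 = 0.228278 m⁴.
Centre of pressure: y_p = y_c + I_c/(y_c·A) = 7.93 + 0.228278/(7.93 × 2.438) = 7.93 + 0.0118075 = 7.94181 m along the plane.
Vertically, h_p = y_p·sinθ = 7.94181 × 0.453990 = 3.6055 m.

h_p = 3.606 m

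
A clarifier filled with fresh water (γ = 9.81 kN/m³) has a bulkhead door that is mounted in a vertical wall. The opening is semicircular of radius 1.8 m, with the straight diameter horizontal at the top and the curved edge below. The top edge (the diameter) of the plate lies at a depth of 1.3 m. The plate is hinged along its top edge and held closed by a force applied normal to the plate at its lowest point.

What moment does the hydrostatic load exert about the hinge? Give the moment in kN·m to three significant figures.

M ≈ 90.0 kN·m

γ = 9.81 kN/m³.
The centroid of a semicircle lies 4r/(3π) = 0.763944 m from the diameter, here below the top edge, so the centroid depth is h_c = 1.3 + 0.763944 = 2.06394 m.
A = πr²/2 = π × 1.8²/2 = 5.08938 m².
Resultant F = γ·h_c·A = 9.81 × 2.06394 × 5.08938 = 103.046 kN.
I_c = (π/8 − 8/(9π))·r⁴ = 0.109757 × 1.8⁴ = 1.15219 m⁴.
Centre of pressure: y_p = y_c + I_c/(y_c·A) = 2.06394 + 1.15219/(2.06394 × 5.08938) = 2.06394 + 0.109689 = 2.17363 m along the plane.
The resultant acts 0.763944 + 0.109689 = 0.873633 m (along the plate) below the hinge at the top edge, so the moment about the hinge is M = F × 0.873633 = 103.046 × 0.873633 = 90.0244 kN·m.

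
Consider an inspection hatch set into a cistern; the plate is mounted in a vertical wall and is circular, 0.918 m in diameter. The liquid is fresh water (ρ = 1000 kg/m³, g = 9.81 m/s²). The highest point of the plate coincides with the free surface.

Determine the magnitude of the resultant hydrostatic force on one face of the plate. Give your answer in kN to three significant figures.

γ = ρg = 1000 × 9.81 = 9810 N/m³ = 9.81 kN/m³.
The centroid is at the centre, 0.459 m below the top of the plate, so the centroid depth is h_c = 0.459 m.
A = π(0.459)² = 0.661874 m².
Resultant F = γ·h_c·A = 9.81 × 0.459 × 0.661874 = 2.98028 kN.

F ≈ 2.98 kN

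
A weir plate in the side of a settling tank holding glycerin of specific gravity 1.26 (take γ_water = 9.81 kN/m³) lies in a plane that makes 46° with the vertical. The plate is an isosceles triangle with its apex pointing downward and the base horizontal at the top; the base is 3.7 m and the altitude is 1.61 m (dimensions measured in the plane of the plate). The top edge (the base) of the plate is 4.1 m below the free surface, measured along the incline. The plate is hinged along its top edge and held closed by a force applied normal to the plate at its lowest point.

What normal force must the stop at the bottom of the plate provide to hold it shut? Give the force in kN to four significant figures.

P ≈ 41.81 kN

γ = 1.26 × 9.81 = 12.3606 kN/m³.
The plate makes 46° with the vertical, i.e. θ = 90° − 46° = 44° to the horizontal. Measuring y along the incline from the free-surface line, vertical depth h = y·sinθ with sinθ = 0.694658.
With the apex down, the centroid sits h/3 = 1.61/3 = 0.536667 m below the base (the top edge), so y_c = 4.1 + 0.536667 = 4.63667 m and h_c = 4.63667 × 0.694658 = 3.2209 m.
A = ½ × 3.7 × 1.61 = 2.9785 m².
Resultant F = γ·h_c·A = 12.3606 × 3.2209 × 2.9785 = 118.581 kN.
I_c = b·h³/36 = 3.7 × 1.61³/36 = 0.428921 m⁴.
Centre of pressure: y_p = y_c + I_c/(y_c·A) = 4.63667 + 0.428921/(4.63667 × 2.9785) = 4.63667 + 0.031058 = 4.66773 m along the plane.
The resultant acts 0.536667 + 0.031058 = 0.567725 m (along the plate) below the hinge at the top edge, so the moment about the hinge is M = F × 0.567725 = 118.581 × 0.567725 = 67.3214 kN·m.
A normal force at the bottom, 1.61 m from the hinge, must supply this moment: P = 67.3214/1.61 = 41.8145 kN.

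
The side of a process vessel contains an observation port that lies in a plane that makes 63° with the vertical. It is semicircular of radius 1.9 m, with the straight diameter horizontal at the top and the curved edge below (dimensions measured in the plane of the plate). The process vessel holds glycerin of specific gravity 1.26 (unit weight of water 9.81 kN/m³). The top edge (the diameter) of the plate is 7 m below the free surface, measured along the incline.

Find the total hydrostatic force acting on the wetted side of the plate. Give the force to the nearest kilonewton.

γ = 1.26 × 9.81 = 12.3606 kN/m³.
The plate makes 63° with the vertical, i.e. θ = 90° − 63° = 27° to the horizontal. Measuring y along the incline from the free-surface line, vertical depth h = y·sinθ with sinθ = 0.453990.
The centroid of a semicircle lies 4r/(3π) = 0.806385 m from the diameter, here below the top edge, so y_c = 7 + 0.806385 = 7.80638 m and h_c = 7.80638 × 0.453990 = 3.54402 m.
A = πr²/2 = π × 1.9²/2 = 5.67057 m².
Resultant F = γ·h_c·A = 12.3606 × 3.54402 × 5.67057 = 248.406 kN.

F ≈ 248 kN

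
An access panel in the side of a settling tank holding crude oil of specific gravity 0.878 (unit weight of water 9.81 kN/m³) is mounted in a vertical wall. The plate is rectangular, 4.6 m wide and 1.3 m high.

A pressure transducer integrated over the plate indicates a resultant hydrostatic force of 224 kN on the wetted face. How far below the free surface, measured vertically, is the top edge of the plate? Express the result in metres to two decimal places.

γ = 0.878 × 9.81 = 8.61318 kN/m³.
A = 4.6 × 1.3 = 5.98 m².
From F = γ·h_c·A, the centroid depth is h_c = 224/(8.61318 × 5.98) = 4.34894 m.
The centroid lies 1.3/2 = 0.65 m below the top edge, so the top edge sits at h_top = 4.34894 − 0.65 = 3.69894 m below the surface.

d_top ≈ 3.70 m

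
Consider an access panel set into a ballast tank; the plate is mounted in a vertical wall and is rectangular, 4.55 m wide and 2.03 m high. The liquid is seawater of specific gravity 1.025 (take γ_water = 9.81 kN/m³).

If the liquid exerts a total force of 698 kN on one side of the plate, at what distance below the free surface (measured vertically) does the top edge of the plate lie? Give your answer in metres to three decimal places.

d_top ≈ 6.500 m

γ = 1.025 × 9.81 = 10.05525 kN/m³.
A = 4.55 × 2.03 = 9.2365 m².
From F = γ·h_c·A, the centroid depth is h_c = 698/(10.05525 × 9.2365) = 7.51545 m.
The centroid lies 2.03/2 = 1.015 m below the top edge, so the top edge sits at h_top = 7.51545 − 1.015 = 6.50045 m below the surface.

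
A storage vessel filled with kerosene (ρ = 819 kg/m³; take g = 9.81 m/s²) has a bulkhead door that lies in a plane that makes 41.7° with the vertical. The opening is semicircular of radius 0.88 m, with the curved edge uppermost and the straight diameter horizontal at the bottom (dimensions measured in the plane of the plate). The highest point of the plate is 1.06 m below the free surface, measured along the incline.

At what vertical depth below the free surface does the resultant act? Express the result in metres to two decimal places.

h_p = 1.20 m

γ = ρg = 819 × 9.81 / 1000 = 8.03439 kN/m³.
The plate makes 41.7° with the vertical, i.e. θ = 90° − 41.7° = 48.3° to the horizontal. Measuring y along the incline from the free-surface line, vertical depth h = y·sinθ with sinθ = 0.746638.
The centroid lies 4r/(3π) = 0.373484 m above the diameter, so r − 4r/(3π) = 0.88 − 0.373484 = 0.506516 m below the topmost point, so y_c = 1.06 + 0.506516 = 1.56652 m and h_c = 1.56652 × 0.746638 = 1.16962 m.
A = πr²/2 = π × 0.88²/2 = 1.21642 m².
Resultant F = γ·h_c·A = 8.03439 × 1.16962 × 1.21642 = 11.4309 kN.
I_c = (π/8 − 8/(9π))·r⁴ = 0.109757 × 0.88⁴ = 0.0658208 m⁴.
Centre of pressure: y_p = y_c + I_c/(y_c·A) = 1.56652 + 0.0658208/(1.56652 × 1.21642) = 1.56652 + 0.0345417 = 1.60106 m along the plane.
Vertically, h_p = y_p·sinθ = 1.60106 × 0.746638 = 1.19541 m.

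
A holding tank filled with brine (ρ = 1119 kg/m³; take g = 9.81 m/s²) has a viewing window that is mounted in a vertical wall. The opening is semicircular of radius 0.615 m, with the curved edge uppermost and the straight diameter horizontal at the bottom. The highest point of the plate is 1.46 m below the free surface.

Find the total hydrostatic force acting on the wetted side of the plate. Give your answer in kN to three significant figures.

γ = ρg = 1119 × 9.81 / 1000 = 10.97739 kN/m³.
The centroid lies 4r/(3π) = 0.261014 m above the diameter, so r − 4r/(3π) = 0.615 − 0.261014 = 0.353986 m below the topmost point, so the centroid depth is h_c = 1.46 + 0.353986 = 1.81399 m.
A = πr²/2 = π × 0.615²/2 = 0.594114 m².
Resultant F = γ·h_c·A = 10.97739 × 1.81399 × 0.594114 = 11.8305 kN.

F ≈ 11.8 kN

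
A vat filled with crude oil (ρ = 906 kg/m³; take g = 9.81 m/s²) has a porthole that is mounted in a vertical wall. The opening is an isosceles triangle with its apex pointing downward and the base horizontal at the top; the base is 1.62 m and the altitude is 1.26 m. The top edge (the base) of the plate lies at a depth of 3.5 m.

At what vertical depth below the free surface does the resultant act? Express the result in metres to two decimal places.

γ = ρg = 906 × 9.81 / 1000 = 8.88786 kN/m³.
With the apex down, the centroid sits h/3 = 1.26/3 = 0.42 m below the base (the top edge), so the centroid depth is h_c = 3.5 + 0.42 = 3.92 m.
A = ½ × 1.62 × 1.26 = 1.0206 m².
Resultant F = γ·h_c·A = 8.88786 × 3.92 × 1.0206 = 35.5581 kN.
I_c = b·h³/36 = 1.62 × 1.26³/36 = 0.0900169 m⁴.
Centre of pressure: y_p = y_c + I_c/(y_c·A) = 3.92 + 0.0900169/(3.92 × 1.0206) = 3.92 + 0.0225 = 3.9425 m along the plane.

h_p = 3.94 m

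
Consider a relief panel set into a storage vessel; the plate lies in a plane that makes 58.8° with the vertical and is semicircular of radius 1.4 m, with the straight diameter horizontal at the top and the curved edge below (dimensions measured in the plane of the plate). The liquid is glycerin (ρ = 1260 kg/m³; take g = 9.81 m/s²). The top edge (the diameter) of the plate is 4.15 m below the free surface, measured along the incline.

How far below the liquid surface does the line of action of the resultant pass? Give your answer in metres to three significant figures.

h_p = 2.47 m

γ = ρg = 1260 × 9.81 / 1000 = 12.3606 kN/m³.
The plate makes 58.8° with the vertical, i.e. θ = 90° − 58.8° = 31.2° to the horizontal. Measuring y along the incline from the free-surface line, vertical depth h = y·sinθ with sinθ = 0.518027.
The centroid of a semicircle lies 4r/(3π) = 0.594178 m from the diameter, here below the top edge, so y_c = 4.15 + 0.594178 = 4.74418 m and h_c = 4.74418 × 0.518027 = 2.45761 m.
A = πr²/2 = π × 1.4²/2 = 3.07876 m².
Resultant F = γ·h_c·A = 12.3606 × 2.45761 × 3.07876 = 93.5251 kN.
I_c = (π/8 − 8/(9π))·r⁴ = 0.109757 × 1.4⁴ = 0.421642 m⁴.
Centre of pressure: y_p = y_c + I_c/(y_c·A) = 4.74418 + 0.421642/(4.74418 × 3.07876) = 4.74418 + 0.0288673 = 4.77305 m along the plane.
Vertically, h_p = y_p·sinθ = 4.77305 × 0.518027 = 2.47257 m.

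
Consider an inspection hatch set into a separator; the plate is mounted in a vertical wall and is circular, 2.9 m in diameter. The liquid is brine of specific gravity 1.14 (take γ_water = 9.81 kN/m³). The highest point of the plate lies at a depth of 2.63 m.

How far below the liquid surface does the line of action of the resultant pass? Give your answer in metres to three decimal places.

h_p = 4.209 m

γ = 1.14 × 9.81 = 11.1834 kN/m³.
The centroid is at the centre, 1.45 m below the top of the plate, so the centroid depth is h_c = 2.63 + 1.45 = 4.08 m.
A = π(1.45)² = 6.6052 m².
Resultant F = γ·h_c·A = 11.1834 × 4.08 × 6.6052 = 301.384 kN.
I_c = πr⁴/4 = π × 1.45⁴/4 = 3.47186 m⁴.
Centre of pressure: y_p = y_c + I_c/(y_c·A) = 4.08 + 3.47186/(4.08 × 6.6052) = 4.08 + 0.12883 = 4.20883 m along the plane.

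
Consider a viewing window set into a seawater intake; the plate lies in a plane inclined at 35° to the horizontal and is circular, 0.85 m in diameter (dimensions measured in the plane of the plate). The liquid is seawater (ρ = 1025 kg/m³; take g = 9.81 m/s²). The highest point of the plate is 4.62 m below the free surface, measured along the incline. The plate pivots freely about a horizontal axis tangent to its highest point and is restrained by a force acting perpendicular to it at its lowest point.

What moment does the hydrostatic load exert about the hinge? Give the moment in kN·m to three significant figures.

γ = ρg = 1025 × 9.81 / 1000 = 10.05525 kN/m³.
Let θ = 35° be the plate's angle to the horizontal; measure y along the incline from where the plane meets the free surface. Vertical depth h = y·sinθ with sinθ = 0.573576.
The centroid is at the centre, 0.425 m below the top of the plate, so y_c = 4.62 + 0.425 = 5.045 m and h_c = 5.045 × 0.573576 = 2.89369 m.
A = π(0.425)² = 0.56745 m².
Resultant F = γ·h_c·A = 10.05525 × 2.89369 × 0.56745 = 16.511 kN.
I_c = πr⁴/4 = π × 0.425⁴/4 = 0.0256239 m⁴.
Centre of pressure: y_p = y_c + I_c/(y_c·A) = 5.045 + 0.0256239/(5.045 × 0.56745) = 5.045 + 0.00895069 = 5.05395 m along the plane.
The resultant acts 0.425 + 0.00895069 = 0.433951 m (along the plate) below the hinge at the top edge, so the moment about the hinge is M = F × 0.433951 = 16.511 × 0.433951 = 7.16496 kN·m.

M ≈ 7.16 kN·m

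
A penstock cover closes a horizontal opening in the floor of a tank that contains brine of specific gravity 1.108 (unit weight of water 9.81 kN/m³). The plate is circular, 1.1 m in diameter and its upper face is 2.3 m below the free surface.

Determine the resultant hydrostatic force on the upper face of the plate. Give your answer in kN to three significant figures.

F ≈ 23.8 kN

γ = 1.108 × 9.81 = 10.86948 kN/m³.
The plate is horizontal, so pressure is uniform at p = γ·h = 10.86948 × 2.3 = 24.9998 kN/m².
A = π(0.55)² = 0.950332 m².
F = p·A = 24.9998 × 0.950332 = 23.7581 kN.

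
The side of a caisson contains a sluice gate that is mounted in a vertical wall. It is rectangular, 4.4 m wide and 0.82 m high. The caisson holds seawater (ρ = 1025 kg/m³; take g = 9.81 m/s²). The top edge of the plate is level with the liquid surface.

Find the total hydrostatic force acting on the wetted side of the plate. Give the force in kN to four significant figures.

γ = ρg = 1025 × 9.81 / 1000 = 10.05525 kN/m³.
The centroid lies 0.82/2 = 0.41 m below the top edge, so the centroid depth is h_c = 0.41 m.
A = 4.4 × 0.82 = 3.608 m².
Resultant F = γ·h_c·A = 10.05525 × 0.41 × 3.608 = 14.8745 kN.

F ≈ 14.87 kN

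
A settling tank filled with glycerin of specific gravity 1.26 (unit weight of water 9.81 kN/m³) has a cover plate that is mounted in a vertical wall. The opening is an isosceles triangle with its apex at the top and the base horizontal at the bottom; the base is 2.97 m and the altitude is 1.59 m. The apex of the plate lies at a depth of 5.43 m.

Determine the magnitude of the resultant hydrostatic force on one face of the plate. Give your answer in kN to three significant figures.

γ = 1.26 × 9.81 = 12.3606 kN/m³.
With the apex up, the centroid sits 2h/3 = 2 × 1.59/3 = 1.06 m below the apex, so the centroid depth is h_c = 5.43 + 1.06 = 6.49 m.
A = ½ × 2.97 × 1.59 = 2.36115 m².
Resultant F = γ·h_c·A = 12.3606 × 6.49 × 2.36115 = 189.412 kN.

F ≈ 189 kN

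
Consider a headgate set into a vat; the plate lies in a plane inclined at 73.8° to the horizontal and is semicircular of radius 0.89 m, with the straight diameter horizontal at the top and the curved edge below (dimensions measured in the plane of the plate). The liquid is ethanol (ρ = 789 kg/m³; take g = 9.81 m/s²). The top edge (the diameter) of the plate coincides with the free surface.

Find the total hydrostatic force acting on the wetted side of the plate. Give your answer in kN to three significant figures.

γ = ρg = 789 × 9.81 / 1000 = 7.74009 kN/m³.
Let θ = 73.8° be the plate's angle to the horizontal; measure y along the incline from where the plane meets the free surface. Vertical depth h = y·sinθ with sinθ = 0.960294.
The centroid of a semicircle lies 4r/(3π) = 0.377728 m from the diameter, here below the top edge, so y_c = 0.377728 m and h_c = 0.377728 × 0.960294 = 0.36273 m.
A = πr²/2 = π × 0.89²/2 = 1.24423 m².
Resultant F = γ·h_c·A = 7.74009 × 0.36273 × 1.24423 = 3.49325 kN.

F ≈ 3.49 kN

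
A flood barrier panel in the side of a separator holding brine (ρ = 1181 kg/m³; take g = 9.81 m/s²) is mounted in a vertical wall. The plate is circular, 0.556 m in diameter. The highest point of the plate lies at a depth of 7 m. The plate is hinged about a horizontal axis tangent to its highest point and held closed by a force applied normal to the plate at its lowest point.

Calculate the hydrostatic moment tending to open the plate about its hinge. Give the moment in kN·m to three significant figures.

M ≈ 5.75 kN·m

γ = ρg = 1181 × 9.81 / 1000 = 11.58561 kN/m³.
The centroid is at the centre, 0.278 m below the top of the plate, so the centroid depth is h_c = 7 + 0.278 = 7.278 m.
A = π(0.278)² = 0.242795 m².
Resultant F = γ·h_c·A = 11.58561 × 7.278 × 0.242795 = 20.4725 kN.
I_c = πr⁴/4 = π × 0.278⁴/4 = 0.00469104 m⁴.
Centre of pressure: y_p = y_c + I_c/(y_c·A) = 7.278 + 0.00469104/(7.278 × 0.242795) = 7.278 + 0.00265471 = 7.28065 m along the plane.
The resultant acts 0.278 + 0.00265471 = 0.280655 m (along the plate) below the hinge at the top edge, so the moment about the hinge is M = F × 0.280655 = 20.4725 × 0.280655 = 5.74571 kN·m.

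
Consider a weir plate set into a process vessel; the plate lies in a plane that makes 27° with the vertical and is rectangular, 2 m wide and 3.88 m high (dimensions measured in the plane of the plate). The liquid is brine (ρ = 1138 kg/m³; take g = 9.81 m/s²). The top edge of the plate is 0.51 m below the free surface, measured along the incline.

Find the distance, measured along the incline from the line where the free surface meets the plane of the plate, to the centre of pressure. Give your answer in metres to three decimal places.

y_p = 2.962 m

γ = ρg = 1138 × 9.81 / 1000 = 11.16378 kN/m³.
The plate makes 27° with the vertical, i.e. θ = 90° − 27° = 63° to the horizontal. Measuring y along the incline from the free-surface line, vertical depth h = y·sinθ with sinθ = 0.891007.
The centroid lies 3.88/2 = 1.94 m below the top edge, so y_c = 0.51 + 1.94 = 2.45 m and h_c = 2.45 × 0.891007 = 2.18297 m.
A = 2 × 3.88 = 7.76 m².
Resultant F = γ·h_c·A = 11.16378 × 2.18297 × 7.76 = 189.113 kN.
I_c = b·h³/12 = 2 × 3.88³/12 = 9.73518 m⁴.
Centre of pressure: y_p = y_c + I_c/(y_c·A) = 2.45 + 9.73518/(2.45 × 7.76) = 2.45 + 0.512054 = 2.96205 m along the plane.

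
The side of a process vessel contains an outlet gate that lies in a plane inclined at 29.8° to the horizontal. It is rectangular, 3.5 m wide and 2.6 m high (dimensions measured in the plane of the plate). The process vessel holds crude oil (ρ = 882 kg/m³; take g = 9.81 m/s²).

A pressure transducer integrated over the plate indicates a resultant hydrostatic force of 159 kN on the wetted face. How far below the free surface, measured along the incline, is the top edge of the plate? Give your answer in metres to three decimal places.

γ = ρg = 882 × 9.81 / 1000 = 8.65242 kN/m³.
A = 3.5 × 2.6 = 9.1 m².
From F = γ·h_c·A, the centroid depth is h_c = 159/(8.65242 × 9.1) = 2.01938 m.
Let θ = 29.8° be the plate's angle to the horizontal; measure y along the incline from where the plane meets the free surface. Vertical depth h = y·sinθ with sinθ = 0.496974.
Along the incline, y_c = h_c/sinθ = 2.01938/0.496974 = 4.06335 m.
The centroid lies 2.6/2 = 1.3 m below the top edge, so the top edge sits at y_top = 4.06335 − 1.3 = 2.76335 m along the incline.

y_top ≈ 2.763 m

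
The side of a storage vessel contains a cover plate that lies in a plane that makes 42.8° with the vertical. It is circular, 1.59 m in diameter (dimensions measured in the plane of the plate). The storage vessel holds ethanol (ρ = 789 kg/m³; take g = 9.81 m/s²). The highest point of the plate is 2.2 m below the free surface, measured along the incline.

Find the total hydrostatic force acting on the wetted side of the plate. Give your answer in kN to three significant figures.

F ≈ 33.8 kN

γ = ρg = 789 × 9.81 / 1000 = 7.74009 kN/m³.
The plate makes 42.8° with the vertical, i.e. θ = 90° − 42.8° = 47.2° to the horizontal. Measuring y along the incline from the free-surface line, vertical depth h = y·sinθ with sinθ = 0.733730.
The centroid is at the centre, 0.795 m below the top of the plate, so y_c = 2.2 + 0.795 = 2.995 m and h_c = 2.995 × 0.733730 = 2.19752 m.
A = π(0.795)² = 1.98557 m².
Resultant F = γ·h_c·A = 7.74009 × 2.19752 × 1.98557 = 33.7726 kN.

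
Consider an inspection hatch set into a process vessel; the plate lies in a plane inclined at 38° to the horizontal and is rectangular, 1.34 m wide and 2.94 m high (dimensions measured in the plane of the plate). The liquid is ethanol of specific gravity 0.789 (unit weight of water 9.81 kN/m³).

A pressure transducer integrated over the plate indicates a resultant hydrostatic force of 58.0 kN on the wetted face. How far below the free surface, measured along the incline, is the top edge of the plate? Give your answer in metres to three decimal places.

γ = 0.789 × 9.81 = 7.74009 kN/m³.
A = 1.34 × 2.94 = 3.9396 m².
From F = γ·h_c·A, the centroid depth is h_c = 58.0/(7.74009 × 3.9396) = 1.90208 m.
Let θ = 38° be the plate's angle to the horizontal; measure y along the incline from where the plane meets the free surface. Vertical depth h = y·sinθ with sinθ = 0.615661.
Along the incline, y_c = h_c/sinθ = 1.90208/0.615661 = 3.08949 m.
The centroid lies 2.94/2 = 1.47 m below the top edge, so the top edge sits at y_top = 3.08949 − 1.47 = 1.61949 m along the incline.

y_top ≈ 1.619 m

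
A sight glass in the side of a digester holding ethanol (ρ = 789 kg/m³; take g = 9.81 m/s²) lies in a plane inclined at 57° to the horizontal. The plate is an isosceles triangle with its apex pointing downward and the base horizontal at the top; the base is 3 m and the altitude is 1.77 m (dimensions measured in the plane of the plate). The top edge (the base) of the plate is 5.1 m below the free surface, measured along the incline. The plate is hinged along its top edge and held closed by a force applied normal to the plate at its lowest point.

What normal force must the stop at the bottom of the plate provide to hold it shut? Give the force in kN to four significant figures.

γ = ρg = 789 × 9.81 / 1000 = 7.74009 kN/m³.
Let θ = 57° be the plate's angle to the horizontal; measure y along the incline from where the plane meets the free surface. Vertical depth h = y·sinθ with sinθ = 0.838671.
With the apex down, the centroid sits h/3 = 1.77/3 = 0.59 m below the base (the top edge), so y_c = 5.1 + 0.59 = 5.69 m and h_c = 5.69 × 0.838671 = 4.77204 m.
A = ½ × 3 × 1.77 = 2.655 m².
Resultant F = γ·h_c·A = 7.74009 × 4.77204 × 2.655 = 98.0651 kN.
I_c = b·h³/36 = 3 × 1.77³/36 = 0.462103 m⁴.
Centre of pressure: y_p = y_c + I_c/(y_c·A) = 5.69 + 0.462103/(5.69 × 2.655) = 5.69 + 0.0305888 = 5.72059 m along the plane.
The resultant acts 0.59 + 0.0305888 = 0.620589 m (along the plate) below the hinge at the top edge, so the moment about the hinge is M = F × 0.620589 = 98.0651 × 0.620589 = 60.8581 kN·m.
A normal force at the bottom, 1.77 m from the hinge, must supply this moment: P = 60.8581/1.77 = 34.3831 kN.

P ≈ 34.38 kN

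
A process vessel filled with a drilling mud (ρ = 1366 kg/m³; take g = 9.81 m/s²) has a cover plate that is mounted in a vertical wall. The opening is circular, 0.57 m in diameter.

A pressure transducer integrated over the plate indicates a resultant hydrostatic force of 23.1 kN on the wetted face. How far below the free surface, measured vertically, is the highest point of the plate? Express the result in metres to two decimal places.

d_top ≈ 6.47 m

γ = ρg = 1366 × 9.81 / 1000 = 13.40046 kN/m³.
A = π(0.285)² = 0.255176 m².
From F = γ·h_c·A, the centroid depth is h_c = 23.1/(13.40046 × 0.255176) = 6.75542 m.
The centroid is at the centre, 0.285 m below the top of the plate, so the highest point sits at h_top = 6.75542 − 0.285 = 6.47042 m below the surface.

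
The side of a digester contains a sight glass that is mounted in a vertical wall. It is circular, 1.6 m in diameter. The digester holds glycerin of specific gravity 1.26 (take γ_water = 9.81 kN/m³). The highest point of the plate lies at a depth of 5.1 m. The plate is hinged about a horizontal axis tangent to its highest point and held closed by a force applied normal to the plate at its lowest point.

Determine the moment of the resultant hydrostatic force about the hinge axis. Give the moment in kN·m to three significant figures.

M ≈ 121 kN·m

γ = 1.26 × 9.81 = 12.3606 kN/m³.
The centroid is at the centre, 0.8 m below the top of the plate, so the centroid depth is h_c = 5.1 + 0.8 = 5.9 m.
A = π(0.8)² = 2.01062 m².
Resultant F = γ·h_c·A = 12.3606 × 5.9 × 2.01062 = 146.63 kN.
I_c = πr⁴/4 = π × 0.8⁴/4 = 0.321699 m⁴.
Centre of pressure: y_p = y_c + I_c/(y_c·A) = 5.9 + 0.321699/(5.9 × 2.01062) = 5.9 + 0.0271186 = 5.92712 m along the plane.
The resultant acts 0.8 + 0.0271186 = 0.827119 m (along the plate) below the hinge at the top edge, so the moment about the hinge is M = F × 0.827119 = 146.63 × 0.827119 = 121.28 kN·m.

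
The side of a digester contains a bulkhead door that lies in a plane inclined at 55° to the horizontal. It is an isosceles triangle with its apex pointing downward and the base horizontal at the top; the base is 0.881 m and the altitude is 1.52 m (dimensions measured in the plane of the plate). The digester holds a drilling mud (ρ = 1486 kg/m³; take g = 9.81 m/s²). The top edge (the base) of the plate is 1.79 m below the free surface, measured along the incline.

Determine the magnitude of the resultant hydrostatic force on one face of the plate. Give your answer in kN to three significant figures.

F ≈ 18.4 kN

γ = ρg = 1486 × 9.81 / 1000 = 14.57766 kN/m³.
Let θ = 55° be the plate's angle to the horizontal; measure y along the incline from where the plane meets the free surface. Vertical depth h = y·sinθ with sinθ = 0.819152.
With the apex down, the centroid sits h/3 = 1.52/3 = 0.506667 m below the base (the top edge), so y_c = 1.79 + 0.506667 = 2.29667 m and h_c = 2.29667 × 0.819152 = 1.88132 m.
A = ½ × 0.881 × 1.52 = 0.66956 m².
Resultant F = γ·h_c·A = 14.57766 × 1.88132 × 0.66956 = 18.3628 kN.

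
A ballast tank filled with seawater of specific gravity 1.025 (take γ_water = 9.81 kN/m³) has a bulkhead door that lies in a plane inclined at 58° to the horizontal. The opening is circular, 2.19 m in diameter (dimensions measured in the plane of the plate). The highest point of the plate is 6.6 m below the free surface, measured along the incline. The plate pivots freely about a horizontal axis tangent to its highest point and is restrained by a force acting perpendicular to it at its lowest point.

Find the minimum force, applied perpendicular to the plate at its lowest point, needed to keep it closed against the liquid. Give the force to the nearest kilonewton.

γ = 1.025 × 9.81 = 10.05525 kN/m³.
Let θ = 58° be the plate's angle to the horizontal; measure y along the incline from where the plane meets the free surface. Vertical depth h = y·sinθ with sinθ = 0.848048.
The centroid is at the centre, 1.095 m below the top of the plate, so y_c = 6.6 + 1.095 = 7.695 m and h_c = 7.695 × 0.848048 = 6.52573 m.
A = π(1.095)² = 3.76685 m².
Resultant F = γ·h_c·A = 10.05525 × 6.52573 × 3.76685 = 247.173 kN.
I_c = πr⁴/4 = π × 1.095⁴/4 = 1.12914 m⁴.
Centre of pressure: y_p = y_c + I_c/(y_c·A) = 7.695 + 1.12914/(7.695 × 3.76685) = 7.695 + 0.0389548 = 7.73395 m along the plane.
The resultant acts 1.095 + 0.0389548 = 1.13395 m (along the plate) below the hinge at the top edge, so the moment about the hinge is M = F × 1.13395 = 247.173 × 1.13395 = 280.282 kN·m.
A normal force at the bottom, 2.19 m from the hinge, must supply this moment: P = 280.282/2.19 = 127.983 kN.

P ≈ 128 kN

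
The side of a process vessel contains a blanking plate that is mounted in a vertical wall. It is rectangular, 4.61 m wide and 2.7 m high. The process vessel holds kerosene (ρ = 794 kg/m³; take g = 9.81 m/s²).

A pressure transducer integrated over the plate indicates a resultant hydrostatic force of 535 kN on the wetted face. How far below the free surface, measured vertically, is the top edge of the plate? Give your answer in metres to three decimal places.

γ = ρg = 794 × 9.81 / 1000 = 7.78914 kN/m³.
A = 4.61 × 2.7 = 12.447 m².
From F = γ·h_c·A, the centroid depth is h_c = 535/(7.78914 × 12.447) = 5.51823 m.
The centroid lies 2.7/2 = 1.35 m below the top edge, so the top edge sits at h_top = 5.51823 − 1.35 = 4.16823 m below the surface.

d_top ≈ 4.168 m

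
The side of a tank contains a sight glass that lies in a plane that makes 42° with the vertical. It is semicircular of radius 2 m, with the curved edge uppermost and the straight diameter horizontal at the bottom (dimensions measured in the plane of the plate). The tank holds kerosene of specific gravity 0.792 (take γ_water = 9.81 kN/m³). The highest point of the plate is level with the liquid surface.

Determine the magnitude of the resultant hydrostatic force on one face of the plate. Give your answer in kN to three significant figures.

F ≈ 41.8 kN

γ = 0.792 × 9.81 = 7.76952 kN/m³.
The plate makes 42° with the vertical, i.e. θ = 90° − 42° = 48° to the horizontal. Measuring y along the incline from the free-surface line, vertical depth h = y·sinθ with sinθ = 0.743145.
The centroid lies 4r/(3π) = 0.848826 m above the diameter, so r − 4r/(3π) = 2 − 0.848826 = 1.15117 m below the topmost point, so y_c = 1.15117 m and h_c = 1.15117 × 0.743145 = 0.855486 m.
A = πr²/2 = π × 2²/2 = 6.28319 m².
Resultant F = γ·h_c·A = 7.76952 × 0.855486 × 6.28319 = 41.7626 kN.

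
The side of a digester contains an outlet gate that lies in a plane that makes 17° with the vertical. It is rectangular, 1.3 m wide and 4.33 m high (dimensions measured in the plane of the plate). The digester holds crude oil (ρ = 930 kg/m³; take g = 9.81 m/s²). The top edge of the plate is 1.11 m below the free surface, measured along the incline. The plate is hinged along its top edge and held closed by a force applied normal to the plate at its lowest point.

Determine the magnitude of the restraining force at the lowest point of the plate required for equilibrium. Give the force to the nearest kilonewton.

γ = ρg = 930 × 9.81 / 1000 = 9.1233 kN/m³.
The plate makes 17° with the vertical, i.e. θ = 90° − 17° = 73° to the horizontal. Measuring y along the incline from the free-surface line, vertical depth h = y·sinθ with sinθ = 0.956305.
The centroid lies 4.33/2 = 2.165 m below the top edge, so y_c = 1.11 + 2.165 = 3.275 m and h_c = 3.275 × 0.956305 = 3.1319 m.
A = 1.3 × 4.33 = 5.629 m².
Resultant F = γ·h_c·A = 9.1233 × 3.1319 × 5.629 = 160.839 kN.
I_c = b·h³/12 = 1.3 × 4.33³/12 = 8.7948 m⁴.
Centre of pressure: y_p = y_c + I_c/(y_c·A) = 3.275 + 8.7948/(3.275 × 5.629) = 3.275 + 0.477071 = 3.75207 m along the plane.
The resultant acts 2.165 + 0.477071 = 2.64207 m (along the plate) below the hinge at the top edge, so the moment about the hinge is M = F × 2.64207 = 160.839 × 2.64207 = 424.948 kN·m.
A normal force at the bottom, 4.33 m from the hinge, must supply this moment: P = 424.948/4.33 = 98.1404 kN.

P ≈ 98 kN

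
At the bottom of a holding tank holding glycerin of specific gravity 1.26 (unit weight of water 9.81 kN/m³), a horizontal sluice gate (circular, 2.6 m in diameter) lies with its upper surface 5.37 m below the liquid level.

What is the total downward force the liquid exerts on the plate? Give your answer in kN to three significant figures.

F ≈ 352 kN

γ = 1.26 × 9.81 = 12.3606 kN/m³.
The plate is horizontal, so pressure is uniform at p = γ·h = 12.3606 × 5.37 = 66.3764 kN/m².
A = π(1.3)² = 5.30929 m².
F = p·A = 66.3764 × 5.30929 = 352.412 kN.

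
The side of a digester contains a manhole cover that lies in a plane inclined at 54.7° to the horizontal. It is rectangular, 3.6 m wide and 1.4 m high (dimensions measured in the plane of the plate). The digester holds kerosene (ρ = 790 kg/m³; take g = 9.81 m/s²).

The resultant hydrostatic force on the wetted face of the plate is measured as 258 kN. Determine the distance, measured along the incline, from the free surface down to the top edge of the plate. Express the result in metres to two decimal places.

y_top ≈ 7.39 m

γ = ρg = 790 × 9.81 / 1000 = 7.7499 kN/m³.
A = 3.6 × 1.4 = 5.04 m².
From F = γ·h_c·A, the centroid depth is h_c = 258/(7.7499 × 5.04) = 6.60531 m.
Let θ = 54.7° be the plate's angle to the horizontal; measure y along the incline from where the plane meets the free surface. Vertical depth h = y·sinθ with sinθ = 0.816138.
Along the incline, y_c = h_c/sinθ = 6.60531/0.816138 = 8.09337 m.
The centroid lies 1.4/2 = 0.7 m below the top edge, so the top edge sits at y_top = 8.09337 − 0.7 = 7.39337 m along the incline.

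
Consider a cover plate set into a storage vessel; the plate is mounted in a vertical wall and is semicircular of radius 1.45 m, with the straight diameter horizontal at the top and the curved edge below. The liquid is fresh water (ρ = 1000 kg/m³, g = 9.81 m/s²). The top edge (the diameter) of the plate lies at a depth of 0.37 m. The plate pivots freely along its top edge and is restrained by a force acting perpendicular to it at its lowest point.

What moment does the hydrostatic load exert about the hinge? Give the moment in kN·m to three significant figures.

γ = ρg = 1000 × 9.81 = 9810 N/m³ = 9.81 kN/m³.
The centroid of a semicircle lies 4r/(3π) = 0.615399 m from the diameter, here below the top edge, so the centroid depth is h_c = 0.37 + 0.615399 = 0.985399 m.
A = πr²/2 = π × 1.45²/2 = 3.3026 m².
Resultant F = γ·h_c·A = 9.81 × 0.985399 × 3.3026 = 31.9255 kN.
I_c = (π/8 − 8/(9π))·r⁴ = 0.109757 × 1.45⁴ = 0.485182 m⁴.
Centre of pressure: y_p = y_c + I_c/(y_c·A) = 0.985399 + 0.485182/(0.985399 × 3.3026) = 0.985399 + 0.149086 = 1.13448 m along the plane.
The resultant acts 0.615399 + 0.149086 = 0.764485 m (along the plate) below the hinge at the top edge, so the moment about the hinge is M = F × 0.764485 = 31.9255 × 0.764485 = 24.4066 kN·m.

M ≈ 24.4 kN·m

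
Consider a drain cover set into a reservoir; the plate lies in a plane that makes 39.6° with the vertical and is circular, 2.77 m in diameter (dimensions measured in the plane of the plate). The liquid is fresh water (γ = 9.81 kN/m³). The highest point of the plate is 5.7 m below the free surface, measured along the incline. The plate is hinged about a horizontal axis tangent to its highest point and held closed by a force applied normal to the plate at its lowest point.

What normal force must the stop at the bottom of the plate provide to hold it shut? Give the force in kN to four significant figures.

P ≈ 169.3 kN

γ = 9.81 kN/m³.
The plate makes 39.6° with the vertical, i.e. θ = 90° − 39.6° = 50.4° to the horizontal. Measuring y along the incline from the free-surface line, vertical depth h = y·sinθ with sinθ = 0.770513.
The centroid is at the centre, 1.385 m below the top of the plate, so y_c = 5.7 + 1.385 = 7.085 m and h_c = 7.085 × 0.770513 = 5.45908 m.
A = π(1.385)² = 6.02628 m².
Resultant F = γ·h_c·A = 9.81 × 5.45908 × 6.02628 = 322.729 kN.
I_c = πr⁴/4 = π × 1.385⁴/4 = 2.88994 m⁴.
Centre of pressure: y_p = y_c + I_c/(y_c·A) = 7.085 + 2.88994/(7.085 × 6.02628) = 7.085 + 0.0676861 = 7.15269 m along the plane.
The resultant acts 1.385 + 0.0676861 = 1.45269 m (along the plate) below the hinge at the top edge, so the moment about the hinge is M = F × 1.45269 = 322.729 × 1.45269 = 468.825 kN·m.
A normal force at the bottom, 2.77 m from the hinge, must supply this moment: P = 468.825/2.77 = 169.251 kN.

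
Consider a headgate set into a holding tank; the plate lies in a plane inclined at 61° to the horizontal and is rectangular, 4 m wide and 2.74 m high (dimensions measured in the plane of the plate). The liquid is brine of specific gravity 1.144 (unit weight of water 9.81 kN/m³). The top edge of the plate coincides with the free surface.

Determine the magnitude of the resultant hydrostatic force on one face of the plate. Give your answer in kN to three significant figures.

F ≈ 147 kN

γ = 1.144 × 9.81 = 11.22264 kN/m³.
Let θ = 61° be the plate's angle to the horizontal; measure y along the incline from where the plane meets the free surface. Vertical depth h = y·sinθ with sinθ = 0.874620.
The centroid lies 2.74/2 = 1.37 m below the top edge, so y_c = 1.37 m and h_c = 1.37 × 0.874620 = 1.19823 m.
A = 4 × 2.74 = 10.96 m².
Resultant F = γ·h_c·A = 11.22264 × 1.19823 × 10.96 = 147.382 kN.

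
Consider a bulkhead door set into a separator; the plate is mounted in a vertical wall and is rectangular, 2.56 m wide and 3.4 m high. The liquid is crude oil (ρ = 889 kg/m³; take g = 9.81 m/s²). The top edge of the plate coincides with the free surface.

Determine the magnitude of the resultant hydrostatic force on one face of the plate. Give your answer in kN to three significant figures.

γ = ρg = 889 × 9.81 / 1000 = 8.72109 kN/m³.
The centroid lies 3.4/2 = 1.7 m below the top edge, so the centroid depth is h_c = 1.7 m.
A = 2.56 × 3.4 = 8.704 m².
Resultant F = γ·h_c·A = 8.72109 × 1.7 × 8.704 = 129.044 kN.

F ≈ 129 kN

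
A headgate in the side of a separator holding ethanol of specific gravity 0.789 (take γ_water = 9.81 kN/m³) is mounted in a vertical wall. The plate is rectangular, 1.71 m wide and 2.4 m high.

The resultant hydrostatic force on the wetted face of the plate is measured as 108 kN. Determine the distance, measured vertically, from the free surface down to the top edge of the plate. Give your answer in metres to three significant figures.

γ = 0.789 × 9.81 = 7.74009 kN/m³.
A = 1.71 × 2.4 = 4.104 m².
From F = γ·h_c·A, the centroid depth is h_c = 108/(7.74009 × 4.104) = 3.39993 m.
The centroid lies 2.4/2 = 1.2 m below the top edge, so the top edge sits at h_top = 3.39993 − 1.2 = 2.19993 m below the surface.

d_top ≈ 2.20 m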